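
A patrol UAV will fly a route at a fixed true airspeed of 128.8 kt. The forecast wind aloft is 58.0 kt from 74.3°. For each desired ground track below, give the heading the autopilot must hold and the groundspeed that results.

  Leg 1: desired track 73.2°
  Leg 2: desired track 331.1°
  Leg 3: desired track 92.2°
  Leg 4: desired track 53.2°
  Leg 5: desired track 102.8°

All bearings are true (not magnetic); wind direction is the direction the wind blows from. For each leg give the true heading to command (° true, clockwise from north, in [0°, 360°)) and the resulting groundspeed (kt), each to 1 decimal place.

Leg 1: desired track 73.2°; wind correction +0.5° → command heading 73.7°, groundspeed 70.8 kt
Leg 2: desired track 331.1°; wind correction +26.0° → command heading 357.1°, groundspeed 129.0 kt
Leg 3: desired track 92.2°; wind correction -8.0° → command heading 84.2°, groundspeed 72.4 kt
Leg 4: desired track 53.2°; wind correction +9.3° → command heading 62.5°, groundspeed 73.0 kt
Leg 5: desired track 102.8°; wind correction -12.4° → command heading 90.4°, groundspeed 74.8 kt

Leg 1: heading=73.7°, groundspeed=70.8 kt
Leg 2: heading=357.1°, groundspeed=129.0 kt
Leg 3: heading=84.2°, groundspeed=72.4 kt
Leg 4: heading=62.5°, groundspeed=73.0 kt
Leg 5: heading=90.4°, groundspeed=74.8 kt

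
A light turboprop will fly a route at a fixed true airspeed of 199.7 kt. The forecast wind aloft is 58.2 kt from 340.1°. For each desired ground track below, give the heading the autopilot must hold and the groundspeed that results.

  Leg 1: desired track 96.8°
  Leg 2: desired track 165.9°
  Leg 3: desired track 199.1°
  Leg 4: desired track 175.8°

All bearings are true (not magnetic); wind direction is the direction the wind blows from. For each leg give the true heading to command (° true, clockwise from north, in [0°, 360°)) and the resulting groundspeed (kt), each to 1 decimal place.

Leg 1: desired track 96.8°; wind correction -15.1° → command heading 81.7°, groundspeed 219.0 kt
Leg 2: desired track 165.9°; wind correction +1.7° → command heading 167.6°, groundspeed 257.5 kt
Leg 3: desired track 199.1°; wind correction +10.6° → command heading 209.7°, groundspeed 241.5 kt
Leg 4: desired track 175.8°; wind correction +4.5° → command heading 180.3°, groundspeed 255.1 kt

Leg 1: heading=81.7°, groundspeed=219.0 kt
Leg 2: heading=167.6°, groundspeed=257.5 kt
Leg 3: heading=209.7°, groundspeed=241.5 kt
Leg 4: heading=180.3°, groundspeed=255.1 kt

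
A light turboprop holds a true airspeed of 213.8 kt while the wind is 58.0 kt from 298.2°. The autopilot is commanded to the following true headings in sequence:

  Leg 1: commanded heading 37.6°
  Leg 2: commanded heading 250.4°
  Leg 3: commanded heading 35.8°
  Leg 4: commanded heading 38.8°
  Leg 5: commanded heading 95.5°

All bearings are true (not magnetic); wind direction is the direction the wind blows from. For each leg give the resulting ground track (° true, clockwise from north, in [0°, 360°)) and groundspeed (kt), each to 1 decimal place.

Leg 1: heading 37.6°; drift +14.4° → track 52.0°, groundspeed 230.5 kt
Leg 2: heading 250.4°; drift -13.8° → track 236.6°, groundspeed 180.0 kt
Leg 3: heading 35.8°; drift +14.6° → track 50.4°, groundspeed 228.8 kt
Leg 4: heading 38.8°; drift +14.3° → track 53.1°, groundspeed 231.6 kt
Leg 5: heading 95.5°; drift +4.8° → track 100.3°, groundspeed 268.2 kt

Leg 1: track=52.0°, groundspeed=230.5 kt
Leg 2: track=236.6°, groundspeed=180.0 kt
Leg 3: track=50.4°, groundspeed=228.8 kt
Leg 4: track=53.1°, groundspeed=231.6 kt
Leg 5: track=100.3°, groundspeed=268.2 kt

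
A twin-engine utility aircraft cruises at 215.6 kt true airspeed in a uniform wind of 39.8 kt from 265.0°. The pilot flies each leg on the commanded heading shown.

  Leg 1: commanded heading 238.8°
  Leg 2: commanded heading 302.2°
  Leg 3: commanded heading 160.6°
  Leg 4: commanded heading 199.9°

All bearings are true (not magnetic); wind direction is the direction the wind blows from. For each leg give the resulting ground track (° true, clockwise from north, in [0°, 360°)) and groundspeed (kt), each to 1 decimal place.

Leg 1: track=233.2°, groundspeed=180.7 kt
Leg 2: track=309.7°, groundspeed=185.5 kt
Leg 3: track=150.9°, groundspeed=228.8 kt
Leg 4: track=189.6°, groundspeed=202.1 kt

Leg 1: heading 238.8°; drift -5.6° → track 233.2°, groundspeed 180.7 kt
Leg 2: heading 302.2°; drift +7.5° → track 309.7°, groundspeed 185.5 kt
Leg 3: heading 160.6°; drift -9.7° → track 150.9°, groundspeed 228.8 kt
Leg 4: heading 199.9°; drift -10.3° → track 189.6°, groundspeed 202.1 kt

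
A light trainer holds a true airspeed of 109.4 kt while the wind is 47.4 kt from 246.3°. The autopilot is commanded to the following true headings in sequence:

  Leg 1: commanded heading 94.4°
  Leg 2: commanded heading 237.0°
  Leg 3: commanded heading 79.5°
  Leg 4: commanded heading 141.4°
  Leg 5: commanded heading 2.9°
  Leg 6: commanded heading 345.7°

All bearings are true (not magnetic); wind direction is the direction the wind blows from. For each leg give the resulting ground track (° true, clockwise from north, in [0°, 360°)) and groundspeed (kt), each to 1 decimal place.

Leg 1: heading 94.4°; drift -8.4° → track 86.0°, groundspeed 152.9 kt
Leg 2: heading 237.0°; drift -7.0° → track 230.0°, groundspeed 63.1 kt
Leg 3: heading 79.5°; drift -4.0° → track 75.5°, groundspeed 155.9 kt
Leg 4: heading 141.4°; drift -20.6° → track 120.8°, groundspeed 129.9 kt
Leg 5: heading 2.9°; drift +18.0° → track 20.9°, groundspeed 137.3 kt
Leg 6: heading 345.7°; drift +21.8° → track 7.5°, groundspeed 126.1 kt

Leg 1: track=86.0°, groundspeed=152.9 kt
Leg 2: track=230.0°, groundspeed=63.1 kt
Leg 3: track=75.5°, groundspeed=155.9 kt
Leg 4: track=120.8°, groundspeed=129.9 kt
Leg 5: track=20.9°, groundspeed=137.3 kt
Leg 6: track=7.5°, groundspeed=126.1 kt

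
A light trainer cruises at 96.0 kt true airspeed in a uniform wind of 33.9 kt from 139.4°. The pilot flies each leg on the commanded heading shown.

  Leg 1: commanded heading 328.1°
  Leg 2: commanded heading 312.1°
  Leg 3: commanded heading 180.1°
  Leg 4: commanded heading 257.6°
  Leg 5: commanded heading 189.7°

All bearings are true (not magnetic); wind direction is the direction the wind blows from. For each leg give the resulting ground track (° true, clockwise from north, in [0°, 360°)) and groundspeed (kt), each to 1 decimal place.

Leg 1: heading 328.1°; drift -2.3° → track 325.8°, groundspeed 129.6 kt
Leg 2: heading 312.1°; drift +1.9° → track 314.0°, groundspeed 129.7 kt
Leg 3: heading 180.1°; drift +17.5° → track 197.6°, groundspeed 73.7 kt
Leg 4: heading 257.6°; drift +14.9° → track 272.5°, groundspeed 115.9 kt
Leg 5: heading 189.7°; drift +19.3° → track 209.0°, groundspeed 78.8 kt

Leg 1: track=325.8°, groundspeed=129.6 kt
Leg 2: track=314.0°, groundspeed=129.7 kt
Leg 3: track=197.6°, groundspeed=73.7 kt
Leg 4: track=272.5°, groundspeed=115.9 kt
Leg 5: track=209.0°, groundspeed=78.8 kt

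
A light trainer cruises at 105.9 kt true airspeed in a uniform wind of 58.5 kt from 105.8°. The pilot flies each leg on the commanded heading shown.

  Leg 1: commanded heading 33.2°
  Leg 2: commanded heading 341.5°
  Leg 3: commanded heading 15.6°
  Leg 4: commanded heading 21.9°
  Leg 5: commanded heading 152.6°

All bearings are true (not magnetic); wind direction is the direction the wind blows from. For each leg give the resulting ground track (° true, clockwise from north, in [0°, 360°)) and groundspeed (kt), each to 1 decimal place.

Leg 1: track=0.9°, groundspeed=104.6 kt
Leg 2: track=322.3°, groundspeed=147.0 kt
Leg 3: track=346.7°, groundspeed=121.2 kt
Leg 4: track=351.6°, groundspeed=115.4 kt
Leg 5: track=185.5°, groundspeed=78.5 kt

Leg 1: heading 33.2°; drift -32.3° → track 0.9°, groundspeed 104.6 kt
Leg 2: heading 341.5°; drift -19.2° → track 322.3°, groundspeed 147.0 kt
Leg 3: heading 15.6°; drift -28.9° → track 346.7°, groundspeed 121.2 kt
Leg 4: heading 21.9°; drift -30.3° → track 351.6°, groundspeed 115.4 kt
Leg 5: heading 152.6°; drift +32.9° → track 185.5°, groundspeed 78.5 kt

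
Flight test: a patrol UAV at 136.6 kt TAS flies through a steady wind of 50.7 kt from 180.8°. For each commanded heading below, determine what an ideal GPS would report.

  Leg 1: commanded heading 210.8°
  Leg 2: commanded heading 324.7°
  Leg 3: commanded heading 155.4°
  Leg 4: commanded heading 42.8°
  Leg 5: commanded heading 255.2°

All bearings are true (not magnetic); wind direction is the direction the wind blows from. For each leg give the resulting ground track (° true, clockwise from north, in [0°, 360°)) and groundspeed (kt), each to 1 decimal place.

Leg 1: track=226.1°, groundspeed=96.1 kt
Leg 2: track=334.2°, groundspeed=180.1 kt
Leg 3: track=141.9°, groundspeed=93.4 kt
Leg 4: track=31.8°, groundspeed=177.5 kt
Leg 5: track=276.9°, groundspeed=132.3 kt

Leg 1: heading 210.8°; drift +15.3° → track 226.1°, groundspeed 96.1 kt
Leg 2: heading 324.7°; drift +9.5° → track 334.2°, groundspeed 180.1 kt
Leg 3: heading 155.4°; drift -13.5° → track 141.9°, groundspeed 93.4 kt
Leg 4: heading 42.8°; drift -11.0° → track 31.8°, groundspeed 177.5 kt
Leg 5: heading 255.2°; drift +21.7° → track 276.9°, groundspeed 132.3 kt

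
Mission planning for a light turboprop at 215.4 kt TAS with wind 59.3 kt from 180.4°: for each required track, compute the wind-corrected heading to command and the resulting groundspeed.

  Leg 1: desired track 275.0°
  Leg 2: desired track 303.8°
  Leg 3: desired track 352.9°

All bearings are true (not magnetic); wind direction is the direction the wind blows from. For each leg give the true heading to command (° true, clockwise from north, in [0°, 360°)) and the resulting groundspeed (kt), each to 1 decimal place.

Leg 1: heading=259.1°, groundspeed=211.9 kt
Leg 2: heading=290.5°, groundspeed=242.3 kt
Leg 3: heading=350.8°, groundspeed=274.1 kt

Leg 1: desired track 275.0°; wind correction -15.9° → command heading 259.1°, groundspeed 211.9 kt
Leg 2: desired track 303.8°; wind correction -13.3° → command heading 290.5°, groundspeed 242.3 kt
Leg 3: desired track 352.9°; wind correction -2.1° → command heading 350.8°, groundspeed 274.1 kt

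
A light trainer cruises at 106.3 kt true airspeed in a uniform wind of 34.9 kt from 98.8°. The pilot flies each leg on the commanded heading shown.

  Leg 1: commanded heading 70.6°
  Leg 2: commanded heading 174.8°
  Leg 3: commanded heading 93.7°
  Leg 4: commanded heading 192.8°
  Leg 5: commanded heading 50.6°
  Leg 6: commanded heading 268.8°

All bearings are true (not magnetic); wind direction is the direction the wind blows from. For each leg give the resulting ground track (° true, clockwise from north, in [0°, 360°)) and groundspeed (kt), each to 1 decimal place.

Leg 1: heading 70.6°; drift -12.3° → track 58.3°, groundspeed 77.3 kt
Leg 2: heading 174.8°; drift +19.1° → track 193.9°, groundspeed 103.6 kt
Leg 3: heading 93.7°; drift -2.5° → track 91.2°, groundspeed 71.6 kt
Leg 4: heading 192.8°; drift +17.8° → track 210.6°, groundspeed 114.2 kt
Leg 5: heading 50.6°; drift -17.4° → track 33.2°, groundspeed 87.0 kt
Leg 6: heading 268.8°; drift +2.5° → track 271.3°, groundspeed 140.8 kt

Leg 1: track=58.3°, groundspeed=77.3 kt
Leg 2: track=193.9°, groundspeed=103.6 kt
Leg 3: track=91.2°, groundspeed=71.6 kt
Leg 4: track=210.6°, groundspeed=114.2 kt
Leg 5: track=33.2°, groundspeed=87.0 kt
Leg 6: track=271.3°, groundspeed=140.8 kt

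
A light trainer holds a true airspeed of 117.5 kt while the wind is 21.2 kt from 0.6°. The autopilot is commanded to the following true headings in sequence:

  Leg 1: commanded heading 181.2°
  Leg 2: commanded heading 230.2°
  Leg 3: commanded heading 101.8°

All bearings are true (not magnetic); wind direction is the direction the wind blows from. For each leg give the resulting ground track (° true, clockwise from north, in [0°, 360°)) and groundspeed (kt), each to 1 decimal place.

Leg 1: heading 181.2°; drift -0.1° → track 181.1°, groundspeed 138.7 kt
Leg 2: heading 230.2°; drift -7.0° → track 223.2°, groundspeed 132.2 kt
Leg 3: heading 101.8°; drift +9.7° → track 111.5°, groundspeed 123.4 kt

Leg 1: track=181.1°, groundspeed=138.7 kt
Leg 2: track=223.2°, groundspeed=132.2 kt
Leg 3: track=111.5°, groundspeed=123.4 kt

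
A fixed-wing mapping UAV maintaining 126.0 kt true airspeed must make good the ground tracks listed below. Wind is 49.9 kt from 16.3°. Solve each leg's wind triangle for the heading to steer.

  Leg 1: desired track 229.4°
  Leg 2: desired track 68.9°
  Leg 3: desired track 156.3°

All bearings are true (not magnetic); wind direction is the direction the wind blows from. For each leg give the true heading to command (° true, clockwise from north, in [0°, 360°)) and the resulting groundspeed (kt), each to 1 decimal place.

Leg 1: heading=241.9°, groundspeed=164.8 kt
Leg 2: heading=50.6°, groundspeed=89.3 kt
Leg 3: heading=141.6°, groundspeed=160.1 kt

Leg 1: desired track 229.4°; wind correction +12.5° → command heading 241.9°, groundspeed 164.8 kt
Leg 2: desired track 68.9°; wind correction -18.3° → command heading 50.6°, groundspeed 89.3 kt
Leg 3: desired track 156.3°; wind correction -14.7° → command heading 141.6°, groundspeed 160.1 kt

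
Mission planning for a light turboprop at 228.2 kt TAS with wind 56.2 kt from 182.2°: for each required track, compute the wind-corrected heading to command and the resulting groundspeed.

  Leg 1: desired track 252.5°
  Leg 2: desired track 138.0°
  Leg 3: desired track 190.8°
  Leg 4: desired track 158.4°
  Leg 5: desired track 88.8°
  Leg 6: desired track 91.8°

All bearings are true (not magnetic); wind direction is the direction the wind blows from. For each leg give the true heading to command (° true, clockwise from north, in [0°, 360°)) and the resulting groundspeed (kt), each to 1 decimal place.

Leg 1: heading=239.1°, groundspeed=203.0 kt
Leg 2: heading=147.9°, groundspeed=184.5 kt
Leg 3: heading=188.7°, groundspeed=172.5 kt
Leg 4: heading=164.1°, groundspeed=175.6 kt
Leg 5: heading=103.0°, groundspeed=224.5 kt
Leg 6: heading=106.1°, groundspeed=221.6 kt

Leg 1: desired track 252.5°; wind correction -13.4° → command heading 239.1°, groundspeed 203.0 kt
Leg 2: desired track 138.0°; wind correction +9.9° → command heading 147.9°, groundspeed 184.5 kt
Leg 3: desired track 190.8°; wind correction -2.1° → command heading 188.7°, groundspeed 172.5 kt
Leg 4: desired track 158.4°; wind correction +5.7° → command heading 164.1°, groundspeed 175.6 kt
Leg 5: desired track 88.8°; wind correction +14.2° → command heading 103.0°, groundspeed 224.5 kt
Leg 6: desired track 91.8°; wind correction +14.3° → command heading 106.1°, groundspeed 221.6 kt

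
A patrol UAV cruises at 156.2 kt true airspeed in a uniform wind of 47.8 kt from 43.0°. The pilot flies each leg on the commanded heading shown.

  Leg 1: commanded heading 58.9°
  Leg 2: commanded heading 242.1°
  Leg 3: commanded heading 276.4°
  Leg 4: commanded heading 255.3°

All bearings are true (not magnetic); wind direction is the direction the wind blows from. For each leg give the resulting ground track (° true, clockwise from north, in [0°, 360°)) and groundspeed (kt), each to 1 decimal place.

Leg 1: track=65.7°, groundspeed=111.0 kt
Leg 2: track=237.7°, groundspeed=202.0 kt
Leg 3: track=264.7°, groundspeed=188.6 kt
Leg 4: track=247.9°, groundspeed=198.3 kt

Leg 1: heading 58.9°; drift +6.8° → track 65.7°, groundspeed 111.0 kt
Leg 2: heading 242.1°; drift -4.4° → track 237.7°, groundspeed 202.0 kt
Leg 3: heading 276.4°; drift -11.7° → track 264.7°, groundspeed 188.6 kt
Leg 4: heading 255.3°; drift -7.4° → track 247.9°, groundspeed 198.3 kt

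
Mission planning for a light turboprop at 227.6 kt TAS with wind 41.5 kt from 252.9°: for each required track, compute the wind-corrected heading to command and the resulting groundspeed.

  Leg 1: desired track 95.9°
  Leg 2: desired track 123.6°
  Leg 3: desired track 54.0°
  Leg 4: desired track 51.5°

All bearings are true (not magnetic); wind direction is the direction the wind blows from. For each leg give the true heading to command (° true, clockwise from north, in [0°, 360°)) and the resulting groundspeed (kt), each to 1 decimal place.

Leg 1: heading=100.0°, groundspeed=265.2 kt
Leg 2: heading=131.7°, groundspeed=251.6 kt
Leg 3: heading=50.6°, groundspeed=266.5 kt
Leg 4: heading=47.7°, groundspeed=265.7 kt

Leg 1: desired track 95.9°; wind correction +4.1° → command heading 100.0°, groundspeed 265.2 kt
Leg 2: desired track 123.6°; wind correction +8.1° → command heading 131.7°, groundspeed 251.6 kt
Leg 3: desired track 54.0°; wind correction -3.4° → command heading 50.6°, groundspeed 266.5 kt
Leg 4: desired track 51.5°; wind correction -3.8° → command heading 47.7°, groundspeed 265.7 kt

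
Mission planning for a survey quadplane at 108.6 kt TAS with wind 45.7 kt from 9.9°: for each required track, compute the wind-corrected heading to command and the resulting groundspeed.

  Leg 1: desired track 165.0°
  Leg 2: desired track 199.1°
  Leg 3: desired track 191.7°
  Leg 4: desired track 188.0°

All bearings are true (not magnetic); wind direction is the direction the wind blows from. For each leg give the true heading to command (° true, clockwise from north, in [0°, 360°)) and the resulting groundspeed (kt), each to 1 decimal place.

Leg 1: heading=154.8°, groundspeed=148.3 kt
Leg 2: heading=203.0°, groundspeed=153.5 kt
Leg 3: heading=192.5°, groundspeed=154.3 kt
Leg 4: heading=187.2°, groundspeed=154.3 kt

Leg 1: desired track 165.0°; wind correction -10.2° → command heading 154.8°, groundspeed 148.3 kt
Leg 2: desired track 199.1°; wind correction +3.9° → command heading 203.0°, groundspeed 153.5 kt
Leg 3: desired track 191.7°; wind correction +0.8° → command heading 192.5°, groundspeed 154.3 kt
Leg 4: desired track 188.0°; wind correction -0.8° → command heading 187.2°, groundspeed 154.3 kt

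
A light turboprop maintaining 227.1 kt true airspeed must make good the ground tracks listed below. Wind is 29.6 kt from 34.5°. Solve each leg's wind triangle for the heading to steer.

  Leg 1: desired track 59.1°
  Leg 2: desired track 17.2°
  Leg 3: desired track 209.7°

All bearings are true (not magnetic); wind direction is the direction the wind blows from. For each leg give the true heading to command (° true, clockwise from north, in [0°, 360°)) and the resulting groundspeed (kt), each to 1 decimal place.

Leg 1: heading=56.0°, groundspeed=199.9 kt
Leg 2: heading=19.4°, groundspeed=198.7 kt
Leg 3: heading=209.1°, groundspeed=256.6 kt

Leg 1: desired track 59.1°; wind correction -3.1° → command heading 56.0°, groundspeed 199.9 kt
Leg 2: desired track 17.2°; wind correction +2.2° → command heading 19.4°, groundspeed 198.7 kt
Leg 3: desired track 209.7°; wind correction -0.6° → command heading 209.1°, groundspeed 256.6 kt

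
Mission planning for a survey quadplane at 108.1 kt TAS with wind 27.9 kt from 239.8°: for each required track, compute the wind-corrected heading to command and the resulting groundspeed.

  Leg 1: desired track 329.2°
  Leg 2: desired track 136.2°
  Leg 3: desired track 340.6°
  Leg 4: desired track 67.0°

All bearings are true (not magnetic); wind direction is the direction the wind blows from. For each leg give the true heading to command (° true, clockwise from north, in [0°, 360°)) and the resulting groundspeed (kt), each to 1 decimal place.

Leg 1: heading=314.2°, groundspeed=104.1 kt
Leg 2: heading=150.7°, groundspeed=111.2 kt
Leg 3: heading=325.9°, groundspeed=109.8 kt
Leg 4: heading=68.9°, groundspeed=135.7 kt

Leg 1: desired track 329.2°; wind correction -15.0° → command heading 314.2°, groundspeed 104.1 kt
Leg 2: desired track 136.2°; wind correction +14.5° → command heading 150.7°, groundspeed 111.2 kt
Leg 3: desired track 340.6°; wind correction -14.7° → command heading 325.9°, groundspeed 109.8 kt
Leg 4: desired track 67.0°; wind correction +1.9° → command heading 68.9°, groundspeed 135.7 kt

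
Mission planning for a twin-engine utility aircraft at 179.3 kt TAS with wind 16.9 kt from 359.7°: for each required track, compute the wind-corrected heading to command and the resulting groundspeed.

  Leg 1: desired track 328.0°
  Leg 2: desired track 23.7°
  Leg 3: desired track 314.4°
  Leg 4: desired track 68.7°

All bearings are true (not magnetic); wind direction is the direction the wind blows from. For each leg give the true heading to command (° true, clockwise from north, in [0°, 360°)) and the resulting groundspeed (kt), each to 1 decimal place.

Leg 1: desired track 328.0°; wind correction +2.8° → command heading 330.8°, groundspeed 164.7 kt
Leg 2: desired track 23.7°; wind correction -2.2° → command heading 21.5°, groundspeed 163.7 kt
Leg 3: desired track 314.4°; wind correction +3.8° → command heading 318.2°, groundspeed 167.0 kt
Leg 4: desired track 68.7°; wind correction -5.0° → command heading 63.7°, groundspeed 172.5 kt

Leg 1: heading=330.8°, groundspeed=164.7 kt
Leg 2: heading=21.5°, groundspeed=163.7 kt
Leg 3: heading=318.2°, groundspeed=167.0 kt
Leg 4: heading=63.7°, groundspeed=172.5 kt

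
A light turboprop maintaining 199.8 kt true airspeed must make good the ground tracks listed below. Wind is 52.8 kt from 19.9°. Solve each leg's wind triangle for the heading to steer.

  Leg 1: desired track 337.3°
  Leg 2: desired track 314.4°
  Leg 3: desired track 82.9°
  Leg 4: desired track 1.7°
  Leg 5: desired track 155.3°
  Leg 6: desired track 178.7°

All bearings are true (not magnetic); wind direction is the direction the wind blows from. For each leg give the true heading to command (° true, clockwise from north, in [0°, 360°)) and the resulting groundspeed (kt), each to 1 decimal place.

Leg 1: desired track 337.3°; wind correction +10.3° → command heading 347.6°, groundspeed 157.7 kt
Leg 2: desired track 314.4°; wind correction +13.9° → command heading 328.3°, groundspeed 172.0 kt
Leg 3: desired track 82.9°; wind correction -13.6° → command heading 69.3°, groundspeed 170.2 kt
Leg 4: desired track 1.7°; wind correction +4.7° → command heading 6.4°, groundspeed 149.0 kt
Leg 5: desired track 155.3°; wind correction -10.7° → command heading 144.6°, groundspeed 233.9 kt
Leg 6: desired track 178.7°; wind correction -5.5° → command heading 173.2°, groundspeed 248.1 kt

Leg 1: heading=347.6°, groundspeed=157.7 kt
Leg 2: heading=328.3°, groundspeed=172.0 kt
Leg 3: heading=69.3°, groundspeed=170.2 kt
Leg 4: heading=6.4°, groundspeed=149.0 kt
Leg 5: heading=144.6°, groundspeed=233.9 kt
Leg 6: heading=173.2°, groundspeed=248.1 kt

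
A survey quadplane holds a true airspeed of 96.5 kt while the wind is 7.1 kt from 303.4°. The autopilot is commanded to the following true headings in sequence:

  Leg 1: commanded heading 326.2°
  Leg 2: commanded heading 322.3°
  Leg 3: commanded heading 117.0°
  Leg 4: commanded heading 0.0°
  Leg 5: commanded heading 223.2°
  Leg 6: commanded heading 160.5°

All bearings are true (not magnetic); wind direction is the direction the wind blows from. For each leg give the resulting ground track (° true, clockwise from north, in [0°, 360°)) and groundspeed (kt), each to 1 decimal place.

Leg 1: track=328.0°, groundspeed=90.0 kt
Leg 2: track=323.8°, groundspeed=89.8 kt
Leg 3: track=117.4°, groundspeed=103.6 kt
Leg 4: track=3.7°, groundspeed=92.8 kt
Leg 5: track=219.0°, groundspeed=95.5 kt
Leg 6: track=158.1°, groundspeed=102.3 kt

Leg 1: heading 326.2°; drift +1.8° → track 328.0°, groundspeed 90.0 kt
Leg 2: heading 322.3°; drift +1.5° → track 323.8°, groundspeed 89.8 kt
Leg 3: heading 117.0°; drift +0.4° → track 117.4°, groundspeed 103.6 kt
Leg 4: heading 0.0°; drift +3.7° → track 3.7°, groundspeed 92.8 kt
Leg 5: heading 223.2°; drift -4.2° → track 219.0°, groundspeed 95.5 kt
Leg 6: heading 160.5°; drift -2.4° → track 158.1°, groundspeed 102.3 kt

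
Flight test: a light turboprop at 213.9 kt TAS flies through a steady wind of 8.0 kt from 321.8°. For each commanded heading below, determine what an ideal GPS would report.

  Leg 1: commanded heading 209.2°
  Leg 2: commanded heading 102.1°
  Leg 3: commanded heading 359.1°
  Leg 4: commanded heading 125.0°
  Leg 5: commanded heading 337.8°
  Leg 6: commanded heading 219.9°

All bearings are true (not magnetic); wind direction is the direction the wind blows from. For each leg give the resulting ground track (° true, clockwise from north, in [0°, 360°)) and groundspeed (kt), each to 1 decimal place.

Leg 1: heading 209.2°; drift -1.9° → track 207.3°, groundspeed 217.1 kt
Leg 2: heading 102.1°; drift +1.3° → track 103.4°, groundspeed 220.1 kt
Leg 3: heading 359.1°; drift +1.3° → track 0.4°, groundspeed 207.6 kt
Leg 4: heading 125.0°; drift +0.6° → track 125.6°, groundspeed 221.6 kt
Leg 5: heading 337.8°; drift +0.6° → track 338.4°, groundspeed 206.2 kt
Leg 6: heading 219.9°; drift -2.1° → track 217.8°, groundspeed 215.7 kt

Leg 1: track=207.3°, groundspeed=217.1 kt
Leg 2: track=103.4°, groundspeed=220.1 kt
Leg 3: track=0.4°, groundspeed=207.6 kt
Leg 4: track=125.6°, groundspeed=221.6 kt
Leg 5: track=338.4°, groundspeed=206.2 kt
Leg 6: track=217.8°, groundspeed=215.7 kt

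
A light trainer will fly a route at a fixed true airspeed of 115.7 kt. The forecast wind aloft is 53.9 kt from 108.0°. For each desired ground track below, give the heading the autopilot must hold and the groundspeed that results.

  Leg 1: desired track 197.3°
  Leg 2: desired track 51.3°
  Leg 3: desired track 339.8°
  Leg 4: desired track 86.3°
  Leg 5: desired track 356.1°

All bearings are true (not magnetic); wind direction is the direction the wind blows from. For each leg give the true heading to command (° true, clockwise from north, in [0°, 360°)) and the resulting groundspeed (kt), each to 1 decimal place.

Leg 1: heading=169.5°, groundspeed=101.7 kt
Leg 2: heading=74.2°, groundspeed=77.0 kt
Leg 3: heading=1.3°, groundspeed=141.0 kt
Leg 4: heading=96.2°, groundspeed=63.9 kt
Leg 5: heading=21.7°, groundspeed=124.4 kt

Leg 1: desired track 197.3°; wind correction -27.8° → command heading 169.5°, groundspeed 101.7 kt
Leg 2: desired track 51.3°; wind correction +22.9° → command heading 74.2°, groundspeed 77.0 kt
Leg 3: desired track 339.8°; wind correction +21.5° → command heading 1.3°, groundspeed 141.0 kt
Leg 4: desired track 86.3°; wind correction +9.9° → command heading 96.2°, groundspeed 63.9 kt
Leg 5: desired track 356.1°; wind correction +25.6° → command heading 21.7°, groundspeed 124.4 kt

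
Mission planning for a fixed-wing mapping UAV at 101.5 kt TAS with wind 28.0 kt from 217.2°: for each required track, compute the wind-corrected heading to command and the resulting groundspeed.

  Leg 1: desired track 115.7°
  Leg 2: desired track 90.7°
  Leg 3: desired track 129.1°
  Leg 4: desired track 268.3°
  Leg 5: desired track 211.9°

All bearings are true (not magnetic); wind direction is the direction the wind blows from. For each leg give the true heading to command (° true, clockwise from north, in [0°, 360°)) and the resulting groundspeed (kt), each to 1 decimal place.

Leg 1: heading=131.4°, groundspeed=103.3 kt
Leg 2: heading=103.5°, groundspeed=115.6 kt
Leg 3: heading=145.1°, groundspeed=96.6 kt
Leg 4: heading=255.9°, groundspeed=81.6 kt
Leg 5: heading=213.4°, groundspeed=73.6 kt

Leg 1: desired track 115.7°; wind correction +15.7° → command heading 131.4°, groundspeed 103.3 kt
Leg 2: desired track 90.7°; wind correction +12.8° → command heading 103.5°, groundspeed 115.6 kt
Leg 3: desired track 129.1°; wind correction +16.0° → command heading 145.1°, groundspeed 96.6 kt
Leg 4: desired track 268.3°; wind correction -12.4° → command heading 255.9°, groundspeed 81.6 kt
Leg 5: desired track 211.9°; wind correction +1.5° → command heading 213.4°, groundspeed 73.6 kt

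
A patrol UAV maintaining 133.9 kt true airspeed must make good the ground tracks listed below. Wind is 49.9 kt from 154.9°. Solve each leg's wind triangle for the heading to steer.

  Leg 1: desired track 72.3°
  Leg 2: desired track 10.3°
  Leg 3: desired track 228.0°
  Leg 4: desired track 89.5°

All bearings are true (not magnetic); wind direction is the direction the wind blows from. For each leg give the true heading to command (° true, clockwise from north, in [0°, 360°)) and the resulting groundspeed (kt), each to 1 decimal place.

Leg 1: desired track 72.3°; wind correction +21.7° → command heading 94.0°, groundspeed 118.0 kt
Leg 2: desired track 10.3°; wind correction +12.5° → command heading 22.8°, groundspeed 171.4 kt
Leg 3: desired track 228.0°; wind correction -20.9° → command heading 207.1°, groundspeed 110.6 kt
Leg 4: desired track 89.5°; wind correction +19.8° → command heading 109.3°, groundspeed 105.2 kt

Leg 1: heading=94.0°, groundspeed=118.0 kt
Leg 2: heading=22.8°, groundspeed=171.4 kt
Leg 3: heading=207.1°, groundspeed=110.6 kt
Leg 4: heading=109.3°, groundspeed=105.2 kt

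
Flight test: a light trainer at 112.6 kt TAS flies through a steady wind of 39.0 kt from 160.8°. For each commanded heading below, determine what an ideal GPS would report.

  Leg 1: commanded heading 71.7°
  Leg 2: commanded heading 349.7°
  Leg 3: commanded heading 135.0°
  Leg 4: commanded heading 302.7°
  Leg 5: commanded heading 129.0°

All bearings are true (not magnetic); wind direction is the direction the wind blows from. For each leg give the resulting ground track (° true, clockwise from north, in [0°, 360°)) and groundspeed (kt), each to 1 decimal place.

Leg 1: heading 71.7°; drift -19.2° → track 52.5°, groundspeed 118.6 kt
Leg 2: heading 349.7°; drift -2.3° → track 347.4°, groundspeed 151.3 kt
Leg 3: heading 135.0°; drift -12.4° → track 122.6°, groundspeed 79.3 kt
Leg 4: heading 302.7°; drift +9.5° → track 312.2°, groundspeed 145.3 kt
Leg 5: heading 129.0°; drift -14.5° → track 114.5°, groundspeed 82.1 kt

Leg 1: track=52.5°, groundspeed=118.6 kt
Leg 2: track=347.4°, groundspeed=151.3 kt
Leg 3: track=122.6°, groundspeed=79.3 kt
Leg 4: track=312.2°, groundspeed=145.3 kt
Leg 5: track=114.5°, groundspeed=82.1 kt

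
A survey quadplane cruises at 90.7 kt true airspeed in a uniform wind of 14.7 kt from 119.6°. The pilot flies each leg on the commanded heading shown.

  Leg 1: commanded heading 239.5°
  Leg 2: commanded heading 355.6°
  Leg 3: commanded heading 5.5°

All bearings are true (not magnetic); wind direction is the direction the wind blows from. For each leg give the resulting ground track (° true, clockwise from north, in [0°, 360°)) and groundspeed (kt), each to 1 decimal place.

Leg 1: track=246.9°, groundspeed=98.9 kt
Leg 2: track=348.6°, groundspeed=99.7 kt
Leg 3: track=357.6°, groundspeed=97.6 kt

Leg 1: heading 239.5°; drift +7.4° → track 246.9°, groundspeed 98.9 kt
Leg 2: heading 355.6°; drift -7.0° → track 348.6°, groundspeed 99.7 kt
Leg 3: heading 5.5°; drift -7.9° → track 357.6°, groundspeed 97.6 kt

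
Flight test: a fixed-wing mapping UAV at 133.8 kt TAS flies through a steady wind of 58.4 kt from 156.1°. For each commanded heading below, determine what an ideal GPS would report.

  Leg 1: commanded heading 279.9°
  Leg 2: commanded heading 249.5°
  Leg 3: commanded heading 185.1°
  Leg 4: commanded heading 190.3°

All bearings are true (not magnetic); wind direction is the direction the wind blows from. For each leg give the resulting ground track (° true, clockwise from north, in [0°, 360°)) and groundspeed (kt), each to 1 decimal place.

Leg 1: track=296.2°, groundspeed=173.2 kt
Leg 2: track=272.5°, groundspeed=149.1 kt
Leg 3: track=204.0°, groundspeed=87.4 kt
Leg 4: track=211.3°, groundspeed=91.6 kt

Leg 1: heading 279.9°; drift +16.3° → track 296.2°, groundspeed 173.2 kt
Leg 2: heading 249.5°; drift +23.0° → track 272.5°, groundspeed 149.1 kt
Leg 3: heading 185.1°; drift +18.9° → track 204.0°, groundspeed 87.4 kt
Leg 4: heading 190.3°; drift +21.0° → track 211.3°, groundspeed 91.6 kt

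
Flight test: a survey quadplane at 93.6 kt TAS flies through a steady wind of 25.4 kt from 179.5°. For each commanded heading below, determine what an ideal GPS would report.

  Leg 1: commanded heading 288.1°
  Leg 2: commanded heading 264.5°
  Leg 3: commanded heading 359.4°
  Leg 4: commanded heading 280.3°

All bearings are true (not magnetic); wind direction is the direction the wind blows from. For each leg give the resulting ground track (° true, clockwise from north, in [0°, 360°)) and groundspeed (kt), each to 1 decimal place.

Leg 1: track=301.4°, groundspeed=104.5 kt
Leg 2: track=280.0°, groundspeed=94.8 kt
Leg 3: track=359.4°, groundspeed=119.0 kt
Leg 4: track=294.5°, groundspeed=101.5 kt

Leg 1: heading 288.1°; drift +13.3° → track 301.4°, groundspeed 104.5 kt
Leg 2: heading 264.5°; drift +15.5° → track 280.0°, groundspeed 94.8 kt
Leg 3: heading 359.4°; drift +0.0° → track 359.4°, groundspeed 119.0 kt
Leg 4: heading 280.3°; drift +14.2° → track 294.5°, groundspeed 101.5 kt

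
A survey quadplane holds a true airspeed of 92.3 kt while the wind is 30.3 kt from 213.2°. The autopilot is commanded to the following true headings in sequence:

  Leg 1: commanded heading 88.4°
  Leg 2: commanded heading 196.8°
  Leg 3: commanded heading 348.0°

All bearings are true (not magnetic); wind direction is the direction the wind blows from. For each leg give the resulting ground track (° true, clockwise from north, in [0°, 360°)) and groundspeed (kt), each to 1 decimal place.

Leg 1: heading 88.4°; drift -12.8° → track 75.6°, groundspeed 112.4 kt
Leg 2: heading 196.8°; drift -7.7° → track 189.1°, groundspeed 63.8 kt
Leg 3: heading 348.0°; drift +10.7° → track 358.7°, groundspeed 115.7 kt

Leg 1: track=75.6°, groundspeed=112.4 kt
Leg 2: track=189.1°, groundspeed=63.8 kt
Leg 3: track=358.7°, groundspeed=115.7 kt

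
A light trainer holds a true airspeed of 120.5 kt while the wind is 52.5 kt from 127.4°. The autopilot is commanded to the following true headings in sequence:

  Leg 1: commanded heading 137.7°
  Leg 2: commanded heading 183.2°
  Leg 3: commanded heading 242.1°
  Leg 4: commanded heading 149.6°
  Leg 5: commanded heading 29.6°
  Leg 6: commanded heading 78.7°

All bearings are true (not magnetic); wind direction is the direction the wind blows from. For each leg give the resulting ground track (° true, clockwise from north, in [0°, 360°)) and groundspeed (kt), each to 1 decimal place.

Leg 1: heading 137.7°; drift +7.8° → track 145.5°, groundspeed 69.5 kt
Leg 2: heading 183.2°; drift +25.5° → track 208.7°, groundspeed 100.8 kt
Leg 3: heading 242.1°; drift +18.5° → track 260.6°, groundspeed 150.2 kt
Leg 4: heading 149.6°; drift +15.4° → track 165.0°, groundspeed 74.6 kt
Leg 5: heading 29.6°; drift -22.2° → track 7.4°, groundspeed 137.8 kt
Leg 6: heading 78.7°; drift -24.7° → track 54.0°, groundspeed 94.5 kt

Leg 1: track=145.5°, groundspeed=69.5 kt
Leg 2: track=208.7°, groundspeed=100.8 kt
Leg 3: track=260.6°, groundspeed=150.2 kt
Leg 4: track=165.0°, groundspeed=74.6 kt
Leg 5: track=7.4°, groundspeed=137.8 kt
Leg 6: track=54.0°, groundspeed=94.5 kt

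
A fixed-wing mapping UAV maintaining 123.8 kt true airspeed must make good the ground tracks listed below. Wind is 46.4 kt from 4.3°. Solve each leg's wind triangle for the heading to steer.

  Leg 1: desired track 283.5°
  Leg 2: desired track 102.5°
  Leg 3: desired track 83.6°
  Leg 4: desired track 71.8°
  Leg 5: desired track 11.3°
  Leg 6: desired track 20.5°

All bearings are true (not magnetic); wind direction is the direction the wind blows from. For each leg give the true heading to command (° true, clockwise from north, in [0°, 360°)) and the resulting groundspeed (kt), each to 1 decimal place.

Leg 1: heading=305.2°, groundspeed=107.6 kt
Leg 2: heading=80.7°, groundspeed=121.6 kt
Leg 3: heading=62.0°, groundspeed=106.5 kt
Leg 4: heading=51.5°, groundspeed=98.4 kt
Leg 5: heading=8.7°, groundspeed=77.6 kt
Leg 6: heading=14.5°, groundspeed=78.6 kt

Leg 1: desired track 283.5°; wind correction +21.7° → command heading 305.2°, groundspeed 107.6 kt
Leg 2: desired track 102.5°; wind correction -21.8° → command heading 80.7°, groundspeed 121.6 kt
Leg 3: desired track 83.6°; wind correction -21.6° → command heading 62.0°, groundspeed 106.5 kt
Leg 4: desired track 71.8°; wind correction -20.3° → command heading 51.5°, groundspeed 98.4 kt
Leg 5: desired track 11.3°; wind correction -2.6° → command heading 8.7°, groundspeed 77.6 kt
Leg 6: desired track 20.5°; wind correction -6.0° → command heading 14.5°, groundspeed 78.6 kt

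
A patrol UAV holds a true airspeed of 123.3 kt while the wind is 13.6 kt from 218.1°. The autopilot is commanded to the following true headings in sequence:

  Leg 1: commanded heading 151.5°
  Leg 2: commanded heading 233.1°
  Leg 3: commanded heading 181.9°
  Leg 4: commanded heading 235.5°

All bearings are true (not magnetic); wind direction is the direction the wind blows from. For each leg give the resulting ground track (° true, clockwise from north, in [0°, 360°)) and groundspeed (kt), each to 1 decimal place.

Leg 1: heading 151.5°; drift -6.0° → track 145.5°, groundspeed 118.6 kt
Leg 2: heading 233.1°; drift +1.8° → track 234.9°, groundspeed 110.2 kt
Leg 3: heading 181.9°; drift -4.1° → track 177.8°, groundspeed 112.6 kt
Leg 4: heading 235.5°; drift +2.1° → track 237.6°, groundspeed 110.4 kt

Leg 1: track=145.5°, groundspeed=118.6 kt
Leg 2: track=234.9°, groundspeed=110.2 kt
Leg 3: track=177.8°, groundspeed=112.6 kt
Leg 4: track=237.6°, groundspeed=110.4 kt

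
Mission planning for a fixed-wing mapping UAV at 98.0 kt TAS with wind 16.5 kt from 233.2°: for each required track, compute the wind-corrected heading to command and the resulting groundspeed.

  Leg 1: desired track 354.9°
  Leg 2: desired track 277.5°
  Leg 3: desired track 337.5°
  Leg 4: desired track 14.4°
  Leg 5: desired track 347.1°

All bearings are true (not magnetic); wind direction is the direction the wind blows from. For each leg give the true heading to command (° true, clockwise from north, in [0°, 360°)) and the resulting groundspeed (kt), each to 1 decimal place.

Leg 1: heading=346.7°, groundspeed=105.7 kt
Leg 2: heading=270.7°, groundspeed=85.5 kt
Leg 3: heading=328.1°, groundspeed=100.8 kt
Leg 4: heading=8.3°, groundspeed=110.3 kt
Leg 5: heading=338.2°, groundspeed=103.5 kt

Leg 1: desired track 354.9°; wind correction -8.2° → command heading 346.7°, groundspeed 105.7 kt
Leg 2: desired track 277.5°; wind correction -6.8° → command heading 270.7°, groundspeed 85.5 kt
Leg 3: desired track 337.5°; wind correction -9.4° → command heading 328.1°, groundspeed 100.8 kt
Leg 4: desired track 14.4°; wind correction -6.1° → command heading 8.3°, groundspeed 110.3 kt
Leg 5: desired track 347.1°; wind correction -8.9° → command heading 338.2°, groundspeed 103.5 kt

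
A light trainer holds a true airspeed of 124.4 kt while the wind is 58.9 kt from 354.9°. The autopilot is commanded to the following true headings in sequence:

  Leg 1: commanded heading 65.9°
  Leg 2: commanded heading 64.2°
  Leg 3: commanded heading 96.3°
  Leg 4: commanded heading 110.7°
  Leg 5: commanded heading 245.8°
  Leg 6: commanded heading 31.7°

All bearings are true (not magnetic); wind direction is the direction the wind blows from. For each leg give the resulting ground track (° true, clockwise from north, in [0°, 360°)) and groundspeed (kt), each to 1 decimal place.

Leg 1: heading 65.9°; drift +27.9° → track 93.8°, groundspeed 119.1 kt
Leg 2: heading 64.2°; drift +28.0° → track 92.2°, groundspeed 117.3 kt
Leg 3: heading 96.3°; drift +23.0° → track 119.3°, groundspeed 147.8 kt
Leg 4: heading 110.7°; drift +19.5° → track 130.2°, groundspeed 159.1 kt
Leg 5: heading 245.8°; drift -21.2° → track 224.6°, groundspeed 154.1 kt
Leg 6: heading 31.7°; drift +24.6° → track 56.3°, groundspeed 84.9 kt

Leg 1: track=93.8°, groundspeed=119.1 kt
Leg 2: track=92.2°, groundspeed=117.3 kt
Leg 3: track=119.3°, groundspeed=147.8 kt
Leg 4: track=130.2°, groundspeed=159.1 kt
Leg 5: track=224.6°, groundspeed=154.1 kt
Leg 6: track=56.3°, groundspeed=84.9 kt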